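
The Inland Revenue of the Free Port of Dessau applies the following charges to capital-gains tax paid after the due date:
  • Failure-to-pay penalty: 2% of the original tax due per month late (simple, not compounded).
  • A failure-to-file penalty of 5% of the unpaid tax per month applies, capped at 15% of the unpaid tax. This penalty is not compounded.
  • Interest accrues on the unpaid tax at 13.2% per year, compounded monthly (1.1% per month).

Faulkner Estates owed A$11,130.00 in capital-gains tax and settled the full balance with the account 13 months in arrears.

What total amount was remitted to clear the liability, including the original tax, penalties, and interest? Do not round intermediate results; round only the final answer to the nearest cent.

A$17,394.29

Failure-to-file: 13 × 5% × A$11,130.00 = A$7,234.50, capped at 15% × A$11,130.00 = A$1,669.50
Failure-to-pay penalty: 13 × 2% × A$11,130.00 = A$2,893.80
Interest: A$11,130.00 × ((1 + 0.011)^13 − 1) = A$11,130.00 × 0.1528293… = A$1,700.9906…
Total = A$11,130.00 + A$4,563.3000 + A$1,700.9906… = A$17,394.29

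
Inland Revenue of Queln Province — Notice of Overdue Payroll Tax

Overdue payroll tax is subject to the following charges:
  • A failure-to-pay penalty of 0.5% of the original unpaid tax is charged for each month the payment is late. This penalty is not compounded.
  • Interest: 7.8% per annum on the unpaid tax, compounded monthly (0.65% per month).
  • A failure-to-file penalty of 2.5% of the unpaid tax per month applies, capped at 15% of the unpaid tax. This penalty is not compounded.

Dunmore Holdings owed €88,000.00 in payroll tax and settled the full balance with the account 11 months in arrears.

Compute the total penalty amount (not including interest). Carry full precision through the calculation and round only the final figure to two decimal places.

€18,040.00

Failure-to-file: 11 × 2.5% × €88,000.00 = €24,200.00, capped at 15% × €88,000.00 = €13,200.00
Failure-to-pay penalty: 11 × 0.5% × €88,000.00 = €4,840.00
Total penalty = €13,200.00 + €4,840.00 = €18,040.00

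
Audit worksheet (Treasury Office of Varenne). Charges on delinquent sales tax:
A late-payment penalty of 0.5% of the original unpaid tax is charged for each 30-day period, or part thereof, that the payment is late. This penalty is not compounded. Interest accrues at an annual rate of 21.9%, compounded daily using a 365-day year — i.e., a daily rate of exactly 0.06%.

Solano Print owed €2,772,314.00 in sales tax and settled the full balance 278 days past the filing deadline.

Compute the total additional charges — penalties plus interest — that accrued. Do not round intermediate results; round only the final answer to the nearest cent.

Penalty periods: ⌈278/30⌉ = 10; penalty = 10 × 0.5% × €2,772,314.00 = €138,615.70
Interest: €2,772,314.00 × ((1 + 0.0006)^278 − 1) = €2,772,314.00 × 0.18145884… = €503,060.8827…
Penalties + interest = €138,615.7000 + €503,060.8827… = €641,676.58

€641,676.58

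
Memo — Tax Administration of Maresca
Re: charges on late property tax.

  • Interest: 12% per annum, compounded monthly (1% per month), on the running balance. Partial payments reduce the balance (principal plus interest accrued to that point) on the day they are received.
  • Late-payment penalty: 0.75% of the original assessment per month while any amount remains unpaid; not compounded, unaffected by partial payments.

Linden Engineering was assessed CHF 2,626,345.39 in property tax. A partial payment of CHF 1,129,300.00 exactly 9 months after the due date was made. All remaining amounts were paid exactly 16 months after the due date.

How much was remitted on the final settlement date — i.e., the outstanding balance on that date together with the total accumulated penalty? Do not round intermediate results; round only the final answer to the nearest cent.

CHF 2,183,995.51

Balance at month 9: CHF 2,626,345.3900 × (1 + 0.01)^9 = CHF 2,872,395.2740…
After CHF 1,129,300.00 payment: CHF 2,872,395.2740… − CHF 1,129,300.00 = CHF 1,743,095.2740…
Balance at month 16: CHF 1,743,095.2740… × (1 + 0.01)^7 = CHF 1,868,834.0654…
Penalty: 16 × 0.75% × CHF 2,626,345.39 = CHF 315,161.45…
Final settlement = outstanding balance + penalty = CHF 1,868,834.0654… + CHF 315,161.45… = CHF 2,183,995.51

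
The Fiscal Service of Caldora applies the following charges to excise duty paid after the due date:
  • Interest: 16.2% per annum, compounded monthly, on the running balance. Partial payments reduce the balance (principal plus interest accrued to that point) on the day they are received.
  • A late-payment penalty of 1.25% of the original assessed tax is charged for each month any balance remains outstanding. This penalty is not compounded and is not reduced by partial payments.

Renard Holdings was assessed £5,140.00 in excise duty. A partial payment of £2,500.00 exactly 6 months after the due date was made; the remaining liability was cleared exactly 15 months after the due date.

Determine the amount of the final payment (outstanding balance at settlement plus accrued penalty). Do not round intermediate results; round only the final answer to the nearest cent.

Monthly rate = 16.2% ÷ 12 = 1.35%
Balance at month 6: £5,140.0000 × (1 + 0.0135)^6 = £5,570.6470…
After £2,500.00 payment: £5,570.6470… − £2,500.00 = £3,070.6470…
Balance at month 15: £3,070.6470… × (1 + 0.0135)^9 = £3,464.5247…
Penalty: 15 × 1.25% × £5,140.00 = £963.75
Final settlement = outstanding balance + penalty = £3,464.5247… + £963.75 = £4,428.27

£4,428.27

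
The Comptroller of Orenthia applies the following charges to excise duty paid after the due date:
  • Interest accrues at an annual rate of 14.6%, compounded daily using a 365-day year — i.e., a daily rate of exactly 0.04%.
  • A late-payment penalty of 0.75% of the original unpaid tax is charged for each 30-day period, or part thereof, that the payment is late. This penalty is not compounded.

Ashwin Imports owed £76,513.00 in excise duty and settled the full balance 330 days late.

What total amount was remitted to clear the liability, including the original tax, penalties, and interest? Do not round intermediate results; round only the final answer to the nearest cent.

£93,619.64

Penalty periods: ⌈330/30⌉ = 11; penalty = 11 × 0.75% × £76,513.00 = £6,312.32…
Interest: £76,513.00 × ((1 + 0.0004)^330 − 1) = £76,513.00 × 0.14107820… = £10,794.3165…
Total = £76,513.00 + £6,312.3225 + £10,794.3165… = £93,619.64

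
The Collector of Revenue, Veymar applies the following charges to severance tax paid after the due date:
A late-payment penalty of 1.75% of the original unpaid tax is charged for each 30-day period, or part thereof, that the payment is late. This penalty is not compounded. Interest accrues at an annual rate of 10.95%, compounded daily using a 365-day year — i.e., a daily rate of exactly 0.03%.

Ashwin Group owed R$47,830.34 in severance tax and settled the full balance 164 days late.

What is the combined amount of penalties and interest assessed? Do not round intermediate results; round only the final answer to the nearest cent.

R$7,433.92

Penalty periods: ⌈164/30⌉ = 6; penalty = 6 × 1.75% × R$47,830.34 = R$5,022.19…
Interest: R$47,830.34 × ((1 + 0.0003)^164 − 1) = R$47,830.34 × 0.05042267… = R$2,411.7332…
Penalties + interest = R$5,022.1857 + R$2,411.7332… = R$7,433.92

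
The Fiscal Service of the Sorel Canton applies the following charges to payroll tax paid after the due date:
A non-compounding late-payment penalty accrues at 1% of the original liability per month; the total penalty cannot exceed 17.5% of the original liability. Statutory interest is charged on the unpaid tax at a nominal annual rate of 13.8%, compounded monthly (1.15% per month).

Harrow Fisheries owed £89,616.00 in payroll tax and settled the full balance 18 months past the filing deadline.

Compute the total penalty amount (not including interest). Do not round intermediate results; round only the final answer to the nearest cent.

Penalty (uncapped): 18 × 1% × £89,616.00 = £16,130.88; cap = 17.5% × £89,616.00 = £15,682.80 → penalty = £15,682.80

£15,682.80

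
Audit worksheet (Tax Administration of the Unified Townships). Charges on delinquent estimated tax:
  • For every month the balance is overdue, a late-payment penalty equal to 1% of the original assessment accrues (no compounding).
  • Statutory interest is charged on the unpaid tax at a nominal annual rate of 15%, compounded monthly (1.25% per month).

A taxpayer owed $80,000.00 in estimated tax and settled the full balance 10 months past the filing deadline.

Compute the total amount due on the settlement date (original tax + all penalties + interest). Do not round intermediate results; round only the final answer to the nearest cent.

$98,581.67

Late-payment penalty: 10 × 1% × $80,000.00 = $8,000.00
Interest: $80,000.00 × ((1 + 0.0125)^10 − 1) = $80,000.00 × 0.1322708… = $10,581.6664…
Total = $80,000.00 + $8,000.0000 + $10,581.6664… = $98,581.67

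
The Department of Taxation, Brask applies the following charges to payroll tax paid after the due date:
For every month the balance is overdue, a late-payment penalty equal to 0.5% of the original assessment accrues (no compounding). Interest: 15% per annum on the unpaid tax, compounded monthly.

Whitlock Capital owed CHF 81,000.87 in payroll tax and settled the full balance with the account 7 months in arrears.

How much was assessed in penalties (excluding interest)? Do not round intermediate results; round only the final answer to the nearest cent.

CHF 2,835.03

Late-payment penalty: 7 × 0.5% × CHF 81,000.87 = CHF 2,835.03…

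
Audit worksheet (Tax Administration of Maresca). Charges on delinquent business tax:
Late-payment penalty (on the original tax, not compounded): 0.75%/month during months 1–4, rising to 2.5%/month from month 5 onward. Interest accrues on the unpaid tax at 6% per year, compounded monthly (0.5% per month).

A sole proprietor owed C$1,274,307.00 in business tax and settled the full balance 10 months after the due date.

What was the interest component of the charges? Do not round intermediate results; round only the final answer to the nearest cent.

C$65,168.23

Interest: C$1,274,307.00 × ((1 + 0.005)^10 − 1) = C$1,274,307.00 × 0.0511401… = C$65,168.2282…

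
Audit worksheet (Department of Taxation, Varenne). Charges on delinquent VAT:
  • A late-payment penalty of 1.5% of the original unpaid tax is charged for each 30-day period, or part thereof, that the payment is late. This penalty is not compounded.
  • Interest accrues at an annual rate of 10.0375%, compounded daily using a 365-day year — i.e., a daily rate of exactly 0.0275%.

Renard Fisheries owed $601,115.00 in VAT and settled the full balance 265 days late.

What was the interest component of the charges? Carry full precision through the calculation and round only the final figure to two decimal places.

Interest: $601,115.00 × ((1 + 0.000275)^265 − 1) = $601,115.00 × 0.07558530… = $45,435.4595…

$45,435.46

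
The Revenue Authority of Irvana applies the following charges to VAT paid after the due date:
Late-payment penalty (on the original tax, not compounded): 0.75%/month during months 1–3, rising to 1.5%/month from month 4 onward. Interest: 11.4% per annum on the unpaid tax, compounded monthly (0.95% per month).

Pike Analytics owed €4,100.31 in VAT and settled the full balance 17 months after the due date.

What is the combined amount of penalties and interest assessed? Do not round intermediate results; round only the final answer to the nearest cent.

Penalty, months 1–3: 3 × 0.75% × €4,100.31 = €92.26…
Penalty, months 4–17: 14 × 1.5% × €4,100.31 = €861.07…
Interest: €4,100.31 × ((1 + 0.0095)^17 − 1) = €4,100.31 × 0.1743769… = €714.9993…
Penalties + interest = €953.3221… + €714.9993… = €1,668.32

€1,668.32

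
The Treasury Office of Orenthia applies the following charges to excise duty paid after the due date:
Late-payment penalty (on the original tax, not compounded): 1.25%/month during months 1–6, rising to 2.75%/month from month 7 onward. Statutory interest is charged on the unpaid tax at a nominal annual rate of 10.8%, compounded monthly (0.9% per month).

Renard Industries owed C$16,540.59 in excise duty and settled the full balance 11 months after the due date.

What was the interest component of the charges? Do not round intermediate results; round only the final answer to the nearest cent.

Interest: C$16,540.59 × ((1 + 0.009)^11 − 1) = C$16,540.59 × 0.1035775… = C$1,713.2326…

C$1,713.23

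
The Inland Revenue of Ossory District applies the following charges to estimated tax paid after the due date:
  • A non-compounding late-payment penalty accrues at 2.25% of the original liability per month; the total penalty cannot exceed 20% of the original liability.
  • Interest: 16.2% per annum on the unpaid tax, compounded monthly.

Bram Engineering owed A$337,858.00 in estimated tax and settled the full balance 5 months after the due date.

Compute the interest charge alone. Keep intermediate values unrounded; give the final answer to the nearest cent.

Interest (16.2%/yr ÷ 12 = 1.35%/month): A$337,858.00 × ((1 + 0.0135)^5 − 1) = A$23,429.5300…

A$23,429.53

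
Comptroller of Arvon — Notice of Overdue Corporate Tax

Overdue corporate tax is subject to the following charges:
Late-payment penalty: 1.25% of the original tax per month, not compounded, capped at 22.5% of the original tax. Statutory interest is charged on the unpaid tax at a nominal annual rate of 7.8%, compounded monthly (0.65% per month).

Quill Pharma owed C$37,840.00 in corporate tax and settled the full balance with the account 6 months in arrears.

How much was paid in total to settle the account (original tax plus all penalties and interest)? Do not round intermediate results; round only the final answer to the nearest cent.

Penalty: 6 × 1.25% × C$37,840.00 = C$2,838.00 (below the 22.5% cap of C$8,514.00)
Interest: C$37,840.00 × ((1 + 0.0065)^6 − 1) = C$37,840.00 × 0.0396393… = C$1,499.9500…
Total = C$37,840.00 + C$2,838.0000 + C$1,499.9500… = C$42,177.95

C$42,177.95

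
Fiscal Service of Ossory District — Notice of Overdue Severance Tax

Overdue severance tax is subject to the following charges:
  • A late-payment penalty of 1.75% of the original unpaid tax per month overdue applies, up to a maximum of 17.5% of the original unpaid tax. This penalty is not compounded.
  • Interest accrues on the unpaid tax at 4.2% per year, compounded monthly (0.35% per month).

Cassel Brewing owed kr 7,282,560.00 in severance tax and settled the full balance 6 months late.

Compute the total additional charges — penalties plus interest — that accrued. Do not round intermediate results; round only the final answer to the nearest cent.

Penalty: 6 × 1.75% × kr 7,282,560.00 = kr 764,668.80 (below the 17.5% cap of kr 1,274,448.00)
Interest: kr 7,282,560.00 × ((1 + 0.0035)^6 − 1) = kr 7,282,560.00 × 0.0211846… = kr 154,278.1916…
Penalties + interest = kr 764,668.8000 + kr 154,278.1916… = kr 918,946.99

kr 918,946.99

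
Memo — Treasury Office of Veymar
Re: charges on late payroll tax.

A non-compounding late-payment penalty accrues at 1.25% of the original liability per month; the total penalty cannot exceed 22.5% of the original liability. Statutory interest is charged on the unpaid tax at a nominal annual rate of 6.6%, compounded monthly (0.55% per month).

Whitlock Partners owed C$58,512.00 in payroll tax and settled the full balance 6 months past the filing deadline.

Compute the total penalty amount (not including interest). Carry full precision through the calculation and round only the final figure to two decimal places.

Penalty: 6 × 1.25% × C$58,512.00 = C$4,388.40 (below the 22.5% cap of C$13,165.20)

C$4,388.40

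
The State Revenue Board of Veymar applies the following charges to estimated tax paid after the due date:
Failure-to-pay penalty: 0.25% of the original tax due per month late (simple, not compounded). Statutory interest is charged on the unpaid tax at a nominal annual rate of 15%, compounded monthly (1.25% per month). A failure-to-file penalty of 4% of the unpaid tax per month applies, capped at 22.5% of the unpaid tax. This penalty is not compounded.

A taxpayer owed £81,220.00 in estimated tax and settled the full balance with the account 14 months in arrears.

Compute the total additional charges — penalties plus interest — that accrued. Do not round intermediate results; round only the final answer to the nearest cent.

Failure-to-file: 14 × 4% × £81,220.00 = £45,483.20, capped at 22.5% × £81,220.00 = £18,274.50
Failure-to-pay penalty: 14 × 0.25% × £81,220.00 = £2,842.70
Interest: £81,220.00 × ((1 + 0.0125)^14 − 1) = £81,220.00 × 0.1899547… = £15,428.1247…
Penalties + interest = £21,117.2000 + £15,428.1247… = £36,545.32

£36,545.32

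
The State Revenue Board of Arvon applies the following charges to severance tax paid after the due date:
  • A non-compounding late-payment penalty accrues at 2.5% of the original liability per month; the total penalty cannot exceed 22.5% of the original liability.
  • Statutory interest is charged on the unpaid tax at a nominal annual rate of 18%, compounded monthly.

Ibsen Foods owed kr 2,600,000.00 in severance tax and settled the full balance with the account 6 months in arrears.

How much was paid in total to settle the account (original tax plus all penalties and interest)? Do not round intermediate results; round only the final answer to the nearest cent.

Penalty: 6 × 2.5% × kr 2,600,000.00 = kr 390,000.00 (below the 22.5% cap of kr 585,000.00)
Interest (18%/yr ÷ 12 = 1.5%/month): kr 2,600,000.00 × ((1 + 0.015)^6 − 1) = kr 242,952.4863…
Total = kr 2,600,000.00 + kr 390,000.0000 + kr 242,952.4863… = kr 3,232,952.49

kr 3,232,952.49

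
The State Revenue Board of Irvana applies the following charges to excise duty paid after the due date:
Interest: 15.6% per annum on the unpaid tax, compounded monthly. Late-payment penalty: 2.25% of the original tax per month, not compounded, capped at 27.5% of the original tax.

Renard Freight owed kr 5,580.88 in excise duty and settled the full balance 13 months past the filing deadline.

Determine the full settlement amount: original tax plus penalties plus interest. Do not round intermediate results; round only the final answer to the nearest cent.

kr 8,135.98

Penalty (uncapped): 13 × 2.25% × kr 5,580.88 = kr 1,632.41…; cap = 27.5% × kr 5,580.88 = kr 1,534.74… → penalty = kr 1,534.74…
Interest (15.6%/yr ÷ 12 = 1.3%/month): kr 5,580.88 × ((1 + 0.013)^13 − 1) = kr 1,020.3593…
Total = kr 5,580.88 + kr 1,534.7420 + kr 1,020.3593… = kr 8,135.98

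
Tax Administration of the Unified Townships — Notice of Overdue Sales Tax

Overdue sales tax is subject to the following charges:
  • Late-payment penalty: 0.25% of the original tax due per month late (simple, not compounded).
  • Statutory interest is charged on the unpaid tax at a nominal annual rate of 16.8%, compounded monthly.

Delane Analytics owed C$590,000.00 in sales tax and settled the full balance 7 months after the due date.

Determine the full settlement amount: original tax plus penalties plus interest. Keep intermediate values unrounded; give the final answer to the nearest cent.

Late-payment penalty = 0.25% × C$590,000.00 × 7 mo = C$10,325.00
Interest (16.8%/yr ÷ 12 = 1.4%/month): C$590,000.00 × ((1 + 0.014)^7 − 1) = C$60,305.9036…
Total = C$590,000.00 + C$10,325.0000 + C$60,305.9036… = C$660,630.90

C$660,630.90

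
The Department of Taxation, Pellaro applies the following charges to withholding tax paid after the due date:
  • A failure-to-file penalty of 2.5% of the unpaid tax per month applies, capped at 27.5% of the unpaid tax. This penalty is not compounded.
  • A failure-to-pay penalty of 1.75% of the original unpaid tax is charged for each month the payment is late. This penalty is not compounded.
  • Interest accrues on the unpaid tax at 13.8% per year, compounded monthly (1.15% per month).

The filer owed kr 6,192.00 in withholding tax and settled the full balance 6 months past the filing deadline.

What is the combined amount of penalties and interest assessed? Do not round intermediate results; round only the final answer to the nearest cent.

Failure-to-file: 6 × 2.5% × kr 6,192.00 = kr 928.80 (under the 27.5% cap)
Failure-to-pay penalty: 6 × 1.75% × kr 6,192.00 = kr 650.16
Interest: kr 6,192.00 × ((1 + 0.0115)^6 − 1) = kr 6,192.00 × 0.0710144… = kr 439.7214…
Penalties + interest = kr 1,578.9600 + kr 439.7214… = kr 2,018.68

kr 2,018.68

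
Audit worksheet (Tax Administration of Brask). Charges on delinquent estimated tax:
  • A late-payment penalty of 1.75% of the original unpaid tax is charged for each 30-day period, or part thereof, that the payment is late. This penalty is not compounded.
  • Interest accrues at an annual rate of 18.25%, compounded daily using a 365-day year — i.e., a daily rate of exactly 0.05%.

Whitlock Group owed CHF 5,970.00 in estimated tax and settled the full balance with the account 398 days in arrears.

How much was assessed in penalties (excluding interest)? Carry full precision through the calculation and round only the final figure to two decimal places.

Penalty periods: ⌈398/30⌉ = 14; penalty = 14 × 1.75% × CHF 5,970.00 = CHF 1,462.65

CHF 1,462.65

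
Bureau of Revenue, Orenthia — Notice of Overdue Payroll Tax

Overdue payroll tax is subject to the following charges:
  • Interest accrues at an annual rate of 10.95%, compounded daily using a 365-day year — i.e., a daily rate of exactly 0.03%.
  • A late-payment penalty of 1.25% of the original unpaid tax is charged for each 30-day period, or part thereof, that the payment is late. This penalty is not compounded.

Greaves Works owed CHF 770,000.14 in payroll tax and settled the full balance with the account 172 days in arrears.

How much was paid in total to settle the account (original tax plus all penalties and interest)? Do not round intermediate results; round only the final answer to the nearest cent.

CHF 868,518.83

Penalty periods: ⌈172/30⌉ = 6; penalty = 6 × 1.25% × CHF 770,000.14 = CHF 57,750.01…
Interest: CHF 770,000.14 × ((1 + 0.0003)^172 − 1) = CHF 770,000.14 × 0.05294633… = CHF 40,768.6802…
Total = CHF 770,000.14 + CHF 57,750.0105 + CHF 40,768.6802… = CHF 868,518.83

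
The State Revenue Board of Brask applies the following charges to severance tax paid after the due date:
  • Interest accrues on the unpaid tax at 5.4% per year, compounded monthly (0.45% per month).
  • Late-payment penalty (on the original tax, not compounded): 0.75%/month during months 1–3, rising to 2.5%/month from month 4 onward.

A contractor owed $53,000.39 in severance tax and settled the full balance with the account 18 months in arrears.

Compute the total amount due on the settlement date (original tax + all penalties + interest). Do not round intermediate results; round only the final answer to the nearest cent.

$78,529.29

Penalty, months 1–3: 3 × 0.75% × $53,000.39 = $1,192.51…
Penalty, months 4–18: 15 × 2.5% × $53,000.39 = $19,875.15…
Interest: $53,000.39 × ((1 + 0.0045)^18 − 1) = $53,000.39 × 0.0841739… = $4,461.2484…
Total = $53,000.39 + $21,067.6550… + $4,461.2484… = $78,529.29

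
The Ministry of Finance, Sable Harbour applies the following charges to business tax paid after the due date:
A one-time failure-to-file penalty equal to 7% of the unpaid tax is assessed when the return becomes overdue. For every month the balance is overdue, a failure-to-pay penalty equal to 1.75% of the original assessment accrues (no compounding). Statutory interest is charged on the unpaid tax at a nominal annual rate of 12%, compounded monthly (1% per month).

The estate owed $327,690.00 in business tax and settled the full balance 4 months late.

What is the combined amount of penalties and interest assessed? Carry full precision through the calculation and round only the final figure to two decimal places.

$59,182.13

Failure-to-file penalty: 7% × $327,690.00 = $22,938.30
Failure-to-pay penalty = 1.75% × $327,690.00 × 4 mo = $22,938.30
Interest: $327,690.00 × ((1 + 0.01)^4 − 1) = $327,690.00 × 0.0406040… = $13,305.5280…
Penalties + interest = $45,876.6000 + $13,305.5280… = $59,182.13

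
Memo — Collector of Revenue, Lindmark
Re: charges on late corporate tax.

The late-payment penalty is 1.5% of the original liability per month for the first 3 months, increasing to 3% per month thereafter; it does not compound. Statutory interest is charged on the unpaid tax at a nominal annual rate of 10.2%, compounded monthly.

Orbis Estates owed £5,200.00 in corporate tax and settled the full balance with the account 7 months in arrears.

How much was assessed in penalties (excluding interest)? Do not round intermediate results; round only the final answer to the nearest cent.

Penalty, months 1–3: 3 × 1.5% × £5,200.00 = £234.00
Penalty, months 4–7: 4 × 3% × £5,200.00 = £624.00
Total penalty = £234.00 + £624.00 = £858.00

£858.00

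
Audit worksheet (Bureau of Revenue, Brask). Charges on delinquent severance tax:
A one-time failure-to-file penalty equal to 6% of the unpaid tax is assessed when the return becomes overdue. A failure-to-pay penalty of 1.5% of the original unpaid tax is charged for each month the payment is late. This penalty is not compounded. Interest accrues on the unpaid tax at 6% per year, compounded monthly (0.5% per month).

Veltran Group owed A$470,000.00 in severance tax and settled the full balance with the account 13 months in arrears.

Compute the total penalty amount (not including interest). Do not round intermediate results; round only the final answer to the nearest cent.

Failure-to-file penalty: 6% × A$470,000.00 = A$28,200.00
Failure-to-pay penalty: 13 × 1.5% × A$470,000.00 = A$91,650.00
Total penalty = A$28,200.00 + A$91,650.00 = A$119,850.00

A$119,850.00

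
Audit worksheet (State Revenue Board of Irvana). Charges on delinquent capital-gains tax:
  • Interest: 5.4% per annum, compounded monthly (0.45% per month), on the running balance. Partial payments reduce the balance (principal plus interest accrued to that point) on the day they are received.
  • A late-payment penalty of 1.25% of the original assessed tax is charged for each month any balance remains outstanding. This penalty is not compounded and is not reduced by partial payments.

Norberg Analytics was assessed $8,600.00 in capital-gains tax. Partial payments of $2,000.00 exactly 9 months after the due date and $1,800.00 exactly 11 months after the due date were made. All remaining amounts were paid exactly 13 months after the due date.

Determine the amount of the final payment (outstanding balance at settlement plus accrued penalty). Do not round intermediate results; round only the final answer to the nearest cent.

$6,661.93

Balance at month 9: $8,600.0000 × (1 + 0.0045)^9 = $8,954.6357…
After $2,000.00 payment: $8,954.6357… − $2,000.00 = $6,954.6357…
Balance at month 11: $6,954.6357… × (1 + 0.0045)^2 = $7,017.3682…
After $1,800.00 payment: $7,017.3682… − $1,800.00 = $5,217.3682…
Balance at month 13: $5,217.3682… × (1 + 0.0045)^2 = $5,264.4302…
Penalty: 13 × 1.25% × $8,600.00 = $1,397.50
Final settlement = outstanding balance + penalty = $5,264.4302… + $1,397.50 = $6,661.93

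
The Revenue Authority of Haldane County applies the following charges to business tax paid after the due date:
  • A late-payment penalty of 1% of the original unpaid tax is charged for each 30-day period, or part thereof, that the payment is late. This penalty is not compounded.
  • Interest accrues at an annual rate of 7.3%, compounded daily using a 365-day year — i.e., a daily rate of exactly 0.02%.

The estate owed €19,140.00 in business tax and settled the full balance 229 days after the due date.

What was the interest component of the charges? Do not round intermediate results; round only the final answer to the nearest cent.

€896.90

Interest: €19,140.00 × ((1 + 0.0002)^229 − 1) = €19,140.00 × 0.04686022… = €896.9047…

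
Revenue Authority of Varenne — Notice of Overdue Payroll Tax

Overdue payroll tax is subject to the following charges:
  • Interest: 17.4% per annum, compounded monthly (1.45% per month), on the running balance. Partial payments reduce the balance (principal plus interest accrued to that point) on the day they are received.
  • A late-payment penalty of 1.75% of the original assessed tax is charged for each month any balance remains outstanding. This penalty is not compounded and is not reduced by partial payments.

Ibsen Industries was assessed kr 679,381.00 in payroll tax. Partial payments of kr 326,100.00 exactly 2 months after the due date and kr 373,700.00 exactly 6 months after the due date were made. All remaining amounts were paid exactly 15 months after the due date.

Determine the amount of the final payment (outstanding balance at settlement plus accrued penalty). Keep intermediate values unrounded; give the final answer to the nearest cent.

kr 202,859.95

Balance at month 2: kr 679,381.0000 × (1 + 0.0145)^2 = kr 699,225.8889…
After kr 326,100.00 payment: kr 699,225.8889… − kr 326,100.00 = kr 373,125.8889…
Balance at month 6: kr 373,125.8889… × (1 + 0.0145)^4 = kr 395,242.4553…
After kr 373,700.00 payment: kr 395,242.4553… − kr 373,700.00 = kr 21,542.4553…
Balance at month 15: kr 21,542.4553… × (1 + 0.0145)^9 = kr 24,522.4390…
Penalty: 15 × 1.75% × kr 679,381.00 = kr 178,337.51…
Final settlement = outstanding balance + penalty = kr 24,522.4390… + kr 178,337.51… = kr 202,859.95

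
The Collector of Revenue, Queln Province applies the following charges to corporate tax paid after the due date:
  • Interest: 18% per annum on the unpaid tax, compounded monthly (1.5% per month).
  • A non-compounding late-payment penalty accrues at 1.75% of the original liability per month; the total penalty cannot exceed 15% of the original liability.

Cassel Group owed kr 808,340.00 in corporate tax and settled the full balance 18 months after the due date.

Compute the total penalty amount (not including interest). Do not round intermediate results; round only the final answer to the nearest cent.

kr 121,251.00

Penalty (uncapped): 18 × 1.75% × kr 808,340.00 = kr 254,627.10; cap = 15% × kr 808,340.00 = kr 121,251.00 → penalty = kr 121,251.00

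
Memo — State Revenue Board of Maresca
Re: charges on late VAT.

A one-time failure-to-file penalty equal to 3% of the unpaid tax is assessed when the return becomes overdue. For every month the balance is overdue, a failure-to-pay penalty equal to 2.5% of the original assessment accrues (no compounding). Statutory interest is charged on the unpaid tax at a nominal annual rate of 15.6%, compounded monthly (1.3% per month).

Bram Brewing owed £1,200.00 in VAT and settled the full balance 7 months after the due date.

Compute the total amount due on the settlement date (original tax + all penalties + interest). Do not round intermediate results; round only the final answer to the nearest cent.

£1,559.55

Failure-to-file penalty: 3% × £1,200.00 = £36.00
Failure-to-pay penalty = 2.5% × £1,200.00 × 7 mo = £210.00
Interest: £1,200.00 × ((1 + 0.013)^7 − 1) = £1,200.00 × 0.0946269… = £113.5523…
Total = £1,200.00 + £246.0000 + £113.5523… = £1,559.55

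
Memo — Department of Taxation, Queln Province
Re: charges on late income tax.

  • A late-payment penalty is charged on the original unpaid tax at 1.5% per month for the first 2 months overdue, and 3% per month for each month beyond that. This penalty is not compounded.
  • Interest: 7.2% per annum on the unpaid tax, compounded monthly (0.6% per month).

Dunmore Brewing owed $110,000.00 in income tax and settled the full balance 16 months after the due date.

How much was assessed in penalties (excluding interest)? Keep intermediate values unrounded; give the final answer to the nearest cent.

$49,500.00

Penalty, months 1–2: 2 × 1.5% × $110,000.00 = $3,300.00
Penalty, months 3–16: 14 × 3% × $110,000.00 = $46,200.00
Total penalty = $3,300.00 + $46,200.00 = $49,500.00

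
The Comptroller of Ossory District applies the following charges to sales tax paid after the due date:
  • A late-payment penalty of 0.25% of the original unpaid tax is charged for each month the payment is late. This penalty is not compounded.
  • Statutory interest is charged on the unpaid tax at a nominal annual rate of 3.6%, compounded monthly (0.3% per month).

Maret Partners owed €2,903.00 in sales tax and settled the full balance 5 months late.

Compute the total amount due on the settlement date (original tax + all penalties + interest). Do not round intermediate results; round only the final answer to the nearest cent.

Late-payment penalty: 5 × 0.25% × €2,903.00 = €36.29…
Interest: €2,903.00 × ((1 + 0.003)^5 − 1) = €2,903.00 × 0.0150903… = €43.8071…
Total = €2,903.00 + €36.2875 + €43.8071… = €2,983.09

€2,983.09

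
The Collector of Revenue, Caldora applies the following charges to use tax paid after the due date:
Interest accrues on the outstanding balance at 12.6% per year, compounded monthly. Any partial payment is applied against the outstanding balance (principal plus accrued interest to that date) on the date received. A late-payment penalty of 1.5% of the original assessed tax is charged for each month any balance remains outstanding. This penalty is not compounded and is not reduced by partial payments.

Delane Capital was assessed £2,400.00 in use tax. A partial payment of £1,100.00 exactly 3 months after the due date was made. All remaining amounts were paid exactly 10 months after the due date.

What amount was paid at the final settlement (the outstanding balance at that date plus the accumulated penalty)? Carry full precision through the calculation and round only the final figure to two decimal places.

Monthly rate = 12.6% ÷ 12 = 1.05%
Balance at month 3: £2,400.0000 × (1 + 0.0105)^3 = £2,476.3966…
After £1,100.00 payment: £2,476.3966… − £1,100.00 = £1,376.3966…
Balance at month 10: £1,376.3966… × (1 + 0.0105)^7 = £1,480.8048…
Penalty: 10 × 1.5% × £2,400.00 = £360.00
Final settlement = outstanding balance + penalty = £1,480.8048… + £360.00 = £1,840.80

£1,840.80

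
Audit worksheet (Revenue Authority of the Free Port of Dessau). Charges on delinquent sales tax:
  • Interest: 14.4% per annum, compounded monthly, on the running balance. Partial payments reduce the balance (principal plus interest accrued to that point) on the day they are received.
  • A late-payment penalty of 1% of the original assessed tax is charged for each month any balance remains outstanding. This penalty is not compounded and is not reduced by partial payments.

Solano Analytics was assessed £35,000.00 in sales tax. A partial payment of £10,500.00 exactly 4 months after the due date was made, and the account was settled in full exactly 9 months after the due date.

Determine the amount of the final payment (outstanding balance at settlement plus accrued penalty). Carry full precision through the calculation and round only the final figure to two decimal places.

Monthly rate = 14.4% ÷ 12 = 1.2%
Balance at month 4: £35,000.0000 × (1 + 0.012)^4 = £36,710.4826…
After £10,500.00 payment: £36,710.4826… − £10,500.00 = £26,210.4826…
Balance at month 9: £26,210.4826… × (1 + 0.012)^5 = £27,821.3103…
Penalty: 9 × 1% × £35,000.00 = £3,150.00
Final settlement = outstanding balance + penalty = £27,821.3103… + £3,150.00 = £30,971.31

£30,971.31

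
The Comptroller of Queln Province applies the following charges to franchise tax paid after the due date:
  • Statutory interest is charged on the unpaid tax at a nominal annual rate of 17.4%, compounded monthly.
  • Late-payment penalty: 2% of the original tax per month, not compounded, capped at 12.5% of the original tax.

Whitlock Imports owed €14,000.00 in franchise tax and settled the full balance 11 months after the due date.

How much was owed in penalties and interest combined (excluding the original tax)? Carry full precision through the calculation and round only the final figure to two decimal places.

€4,152.14

Penalty (uncapped): 11 × 2% × €14,000.00 = €3,080.00; cap = 12.5% × €14,000.00 = €1,750.00 → penalty = €1,750.00
Interest (17.4%/yr ÷ 12 = 1.45%/month): €14,000.00 × ((1 + 0.0145)^11 − 1) = €2,402.1433…
Penalties + interest = €1,750.0000 + €2,402.1433… = €4,152.14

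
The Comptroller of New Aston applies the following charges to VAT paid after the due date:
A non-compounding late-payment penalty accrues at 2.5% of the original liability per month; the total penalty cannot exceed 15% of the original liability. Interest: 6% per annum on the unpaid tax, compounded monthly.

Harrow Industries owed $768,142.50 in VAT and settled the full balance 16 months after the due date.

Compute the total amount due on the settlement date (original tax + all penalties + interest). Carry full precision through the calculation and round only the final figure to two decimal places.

$947,174.36

Penalty (uncapped): 16 × 2.5% × $768,142.50 = $307,257.00; cap = 15% × $768,142.50 = $115,221.38… → penalty = $115,221.38…
Interest (6%/yr ÷ 12 = 0.5%/month): $768,142.50 × ((1 + 0.005)^16 − 1) = $63,810.4818…
Total = $768,142.50 + $115,221.3750 + $63,810.4818… = $947,174.36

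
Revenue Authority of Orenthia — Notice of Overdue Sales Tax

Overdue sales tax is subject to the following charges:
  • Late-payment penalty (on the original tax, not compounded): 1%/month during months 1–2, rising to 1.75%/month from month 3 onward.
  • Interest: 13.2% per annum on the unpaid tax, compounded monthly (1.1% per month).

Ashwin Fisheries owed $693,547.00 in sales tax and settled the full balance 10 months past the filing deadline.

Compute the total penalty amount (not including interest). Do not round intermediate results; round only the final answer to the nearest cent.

$110,967.52

Penalty, months 1–2: 2 × 1% × $693,547.00 = $13,870.94
Penalty, months 3–10: 8 × 1.75% × $693,547.00 = $97,096.58
Total penalty = $13,870.94 + $97,096.58 = $110,967.52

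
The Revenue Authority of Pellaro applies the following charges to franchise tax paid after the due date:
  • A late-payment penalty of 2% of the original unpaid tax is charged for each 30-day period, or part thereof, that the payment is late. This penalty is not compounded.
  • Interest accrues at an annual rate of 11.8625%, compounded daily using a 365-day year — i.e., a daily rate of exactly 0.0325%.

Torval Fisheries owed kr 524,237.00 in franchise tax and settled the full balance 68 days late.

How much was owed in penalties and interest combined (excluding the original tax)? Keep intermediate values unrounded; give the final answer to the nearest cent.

Penalty periods: ⌈68/30⌉ = 3; penalty = 3 × 2% × kr 524,237.00 = kr 31,454.22
Interest: kr 524,237.00 × ((1 + 0.000325)^68 − 1) = kr 524,237.00 × 0.02234234… = kr 11,712.6830…
Penalties + interest = kr 31,454.2200 + kr 11,712.6830… = kr 43,166.90

kr 43,166.90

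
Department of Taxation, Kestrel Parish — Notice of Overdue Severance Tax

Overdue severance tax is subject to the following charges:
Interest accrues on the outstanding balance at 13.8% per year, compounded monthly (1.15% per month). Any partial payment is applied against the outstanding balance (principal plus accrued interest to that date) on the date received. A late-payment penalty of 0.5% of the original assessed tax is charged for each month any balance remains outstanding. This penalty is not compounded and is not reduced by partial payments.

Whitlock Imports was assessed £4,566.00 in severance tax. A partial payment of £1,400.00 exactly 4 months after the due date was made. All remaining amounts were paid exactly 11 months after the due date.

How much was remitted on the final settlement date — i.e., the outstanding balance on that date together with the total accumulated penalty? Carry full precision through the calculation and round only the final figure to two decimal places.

Balance at month 4: £4,566.0000 × (1 + 0.0115)^4 = £4,779.6870…
After £1,400.00 payment: £4,779.6870… − £1,400.00 = £3,379.6870…
Balance at month 11: £3,379.6870… × (1 + 0.0115)^7 = £3,661.3200…
Penalty: 11 × 0.5% × £4,566.00 = £251.13
Final settlement = outstanding balance + penalty = £3,661.3200… + £251.13 = £3,912.45

£3,912.45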